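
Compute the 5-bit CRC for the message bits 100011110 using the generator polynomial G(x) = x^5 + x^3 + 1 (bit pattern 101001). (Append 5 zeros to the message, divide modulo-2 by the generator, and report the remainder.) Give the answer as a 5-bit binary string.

01101

Append 5 zeros: 10001111000000. Divide by 101001 (XOR where the leading bit is 1):
  pos 0: 100011 XOR 101001 = 001010
  pos 2: 101011 XOR 101001 = 000010
  pos 6: 100000 XOR 101001 = 001001
  pos 8: 100100 XOR 101001 = 001101
Remainder (last 5 bits) = 01101. This is the CRC / FCS.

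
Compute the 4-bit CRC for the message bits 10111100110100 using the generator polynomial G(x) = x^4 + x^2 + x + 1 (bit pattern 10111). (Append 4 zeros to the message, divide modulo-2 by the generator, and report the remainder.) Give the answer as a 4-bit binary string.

0011

Append 4 zeros: 101111001101000000. Divide by 10111 (XOR where the leading bit is 1):
  pos 0: 10111 XOR 10111 = 00000
  pos 5: 10011 XOR 10111 = 00100
  pos 7: 10001 XOR 10111 = 00110
  pos 9: 11000 XOR 10111 = 01111
  pos 10: 11110 XOR 10111 = 01001
  pos 11: 10010 XOR 10111 = 00101
  pos 13: 10100 XOR 10111 = 00011
Remainder (last 4 bits) = 0011. This is the CRC / FCS.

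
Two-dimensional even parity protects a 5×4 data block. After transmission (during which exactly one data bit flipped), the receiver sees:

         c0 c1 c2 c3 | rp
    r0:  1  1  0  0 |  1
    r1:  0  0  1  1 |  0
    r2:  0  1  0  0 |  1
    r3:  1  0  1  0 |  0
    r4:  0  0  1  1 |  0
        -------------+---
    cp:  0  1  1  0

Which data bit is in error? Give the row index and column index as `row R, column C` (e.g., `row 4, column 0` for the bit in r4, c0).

row 0, column 1

Recompute each row's even parity and compare to rp:
  r0: data parity 0, sent rp 1 → mismatch
  r1: data parity 0, sent rp 0 → ok
  r2: data parity 1, sent rp 1 → ok
  r3: data parity 0, sent rp 0 → ok
  r4: data parity 0, sent rp 0 → ok
Recompute each column's even parity and compare to cp:
  c0: data parity 0, sent cp 0 → ok
  c1: data parity 0, sent cp 1 → mismatch
  c2: data parity 1, sent cp 1 → ok
  c3: data parity 0, sent cp 0 → ok
Exactly one row (r0) and one column (c1) fail → the flipped bit is at their intersection.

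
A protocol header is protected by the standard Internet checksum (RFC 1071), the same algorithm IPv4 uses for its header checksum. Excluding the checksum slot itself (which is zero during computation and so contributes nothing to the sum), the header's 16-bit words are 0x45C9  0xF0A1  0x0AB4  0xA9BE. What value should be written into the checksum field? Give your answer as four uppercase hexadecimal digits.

One's-complement addition (fold any carry out of bit 15 back into bit 0):
  0x45C9 + 0xF0A1 = 0x1366A → wrap carry → 0x366B
  0x366B + 0x0AB4 = 0x0411F
  0x411F + 0xA9BE = 0x0EADD
One's-complement sum = 0xEADD.
Checksum = ~0xEADD & 0xFFFF = 0x1522.

1522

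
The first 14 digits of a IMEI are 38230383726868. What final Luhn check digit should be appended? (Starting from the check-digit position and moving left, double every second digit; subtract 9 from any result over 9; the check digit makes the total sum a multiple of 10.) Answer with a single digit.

5

Partial digits right→left: 8 6 8 6 2 7 3 8 3 0 3 2 8 3
Double every second digit counting from the check-digit position (so the 1st, 3rd, 5th, ... of the partial from the right).
  doubled (with −9 where >9): 7 7 4 6 6 6 7 → sum 43
  kept as-is: 6 6 7 8 0 2 3 → sum 32
Total = 43 + 32 = 75.
Check digit = (10 − (75 mod 10)) mod 10 = 5.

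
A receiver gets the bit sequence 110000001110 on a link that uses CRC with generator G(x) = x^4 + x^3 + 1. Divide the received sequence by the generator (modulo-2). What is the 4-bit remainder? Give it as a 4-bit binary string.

1001

Modulo-2 division of 110000001110 by 11001:
  pos 0: 11000 XOR 11001 = 00001
  pos 4: 10001 XOR 11001 = 01000
  pos 5: 10001 XOR 11001 = 01000
  pos 6: 10001 XOR 11001 = 01000
  pos 7: 10000 XOR 11001 = 01001
Remainder = 1001 (nonzero — an error is detected).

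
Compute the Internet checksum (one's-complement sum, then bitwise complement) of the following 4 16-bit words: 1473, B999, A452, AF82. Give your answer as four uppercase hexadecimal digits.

DE1D

One's-complement addition (fold any carry out of bit 15 back into bit 0):
  0x1473 + 0xB999 = 0x0CE0C
  0xCE0C + 0xA452 = 0x1725E → wrap carry → 0x725F
  0x725F + 0xAF82 = 0x121E1 → wrap carry → 0x21E2
One's-complement sum = 0x21E2.
Checksum = ~0x21E2 & 0xFFFF = 0xDE1D.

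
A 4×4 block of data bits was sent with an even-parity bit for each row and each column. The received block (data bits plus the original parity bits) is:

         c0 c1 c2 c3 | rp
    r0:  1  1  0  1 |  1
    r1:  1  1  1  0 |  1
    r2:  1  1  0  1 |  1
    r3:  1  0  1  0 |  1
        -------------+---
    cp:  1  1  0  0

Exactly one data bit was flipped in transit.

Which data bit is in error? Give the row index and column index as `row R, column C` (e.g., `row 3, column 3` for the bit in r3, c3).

Recompute each row's even parity and compare to rp:
  r0: data parity 1, sent rp 1 → ok
  r1: data parity 1, sent rp 1 → ok
  r2: data parity 1, sent rp 1 → ok
  r3: data parity 0, sent rp 1 → mismatch
Recompute each column's even parity and compare to cp:
  c0: data parity 0, sent cp 1 → mismatch
  c1: data parity 1, sent cp 1 → ok
  c2: data parity 0, sent cp 0 → ok
  c3: data parity 0, sent cp 0 → ok
Exactly one row (r3) and one column (c0) fail → the flipped bit is at their intersection.

row 3, column 0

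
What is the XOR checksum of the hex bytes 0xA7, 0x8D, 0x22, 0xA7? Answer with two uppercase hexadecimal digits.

AF

XOR the bytes together:
  start with 0xA7
  0xA7 ⊕ 0x8D = 0x2A
  0x2A ⊕ 0x22 = 0x08
  0x08 ⊕ 0xA7 = 0xAF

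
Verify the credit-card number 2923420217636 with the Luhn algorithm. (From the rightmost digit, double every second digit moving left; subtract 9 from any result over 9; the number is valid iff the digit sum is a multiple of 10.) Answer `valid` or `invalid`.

invalid

From the right, keep odd positions and double even positions (subtract 9 from any doubled value over 9):
  doubled (positions 2,4,...): 6 5 4 4 6 9 → sum 34
  kept (positions 1,3,...): 6 6 1 0 4 2 2 → sum 21
Total = 55.
55 mod 10 = 5, so the number is invalid.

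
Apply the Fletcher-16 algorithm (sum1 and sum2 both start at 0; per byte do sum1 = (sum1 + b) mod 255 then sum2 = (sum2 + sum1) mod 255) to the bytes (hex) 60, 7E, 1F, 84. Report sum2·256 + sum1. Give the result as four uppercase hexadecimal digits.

Running sums (mod 255):
  after byte 0 (60): sum1=96, sum2=96
  after byte 1 (7E): sum1=222, sum2=63
  after byte 2 (1F): sum1=253, sum2=61
  after byte 3 (84): sum1=130, sum2=191
Checksum = sum2·256 + sum1 = 191·256 + 130 = 49026 = 0xBF82.

BF82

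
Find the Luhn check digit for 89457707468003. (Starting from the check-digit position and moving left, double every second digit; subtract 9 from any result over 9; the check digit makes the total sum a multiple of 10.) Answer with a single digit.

Partial digits right→left: 3 0 0 8 6 4 7 0 7 7 5 4 9 8
Double every second digit counting from the check-digit position (so the 1st, 3rd, 5th, ... of the partial from the right).
  doubled (with −9 where >9): 6 0 3 5 5 1 9 → sum 29
  kept as-is: 0 8 4 0 7 4 8 → sum 31
Total = 29 + 31 = 60.
Check digit = (10 − (60 mod 10)) mod 10 = 0.

0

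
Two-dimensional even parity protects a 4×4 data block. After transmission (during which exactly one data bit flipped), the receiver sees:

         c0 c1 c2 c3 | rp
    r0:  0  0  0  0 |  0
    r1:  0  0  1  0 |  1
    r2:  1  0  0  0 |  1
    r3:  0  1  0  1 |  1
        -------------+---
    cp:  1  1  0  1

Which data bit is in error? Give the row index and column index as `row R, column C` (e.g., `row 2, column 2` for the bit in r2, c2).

row 3, column 2

Recompute each row's even parity and compare to rp:
  r0: data parity 0, sent rp 0 → ok
  r1: data parity 1, sent rp 1 → ok
  r2: data parity 1, sent rp 1 → ok
  r3: data parity 0, sent rp 1 → mismatch
Recompute each column's even parity and compare to cp:
  c0: data parity 1, sent cp 1 → ok
  c1: data parity 1, sent cp 1 → ok
  c2: data parity 1, sent cp 0 → mismatch
  c3: data parity 1, sent cp 1 → ok
Exactly one row (r3) and one column (c2) fail → the flipped bit is at their intersection.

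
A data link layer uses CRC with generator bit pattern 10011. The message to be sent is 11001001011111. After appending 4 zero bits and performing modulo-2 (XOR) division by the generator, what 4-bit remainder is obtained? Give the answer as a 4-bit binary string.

Append 4 zeros: 110010010111110000. Divide by 10011 (XOR where the leading bit is 1):
  pos 0: 11001 XOR 10011 = 01010
  pos 1: 10100 XOR 10011 = 00111
  pos 3: 11101 XOR 10011 = 01110
  pos 4: 11100 XOR 10011 = 01111
  pos 5: 11111 XOR 10011 = 01100
  pos 6: 11001 XOR 10011 = 01010
  pos 7: 10101 XOR 10011 = 00110
  pos 9: 11011 XOR 10011 = 01000
  pos 10: 10000 XOR 10011 = 00011
  pos 13: 11000 XOR 10011 = 01011
Remainder (last 4 bits) = 1011. This is the CRC / FCS.

1011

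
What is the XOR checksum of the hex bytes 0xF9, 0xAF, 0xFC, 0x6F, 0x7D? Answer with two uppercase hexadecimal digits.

XOR the bytes together:
  start with 0xF9
  0xF9 ⊕ 0xAF = 0x56
  0x56 ⊕ 0xFC = 0xAA
  0xAA ⊕ 0x6F = 0xC5
  0xC5 ⊕ 0x7D = 0xB8

B8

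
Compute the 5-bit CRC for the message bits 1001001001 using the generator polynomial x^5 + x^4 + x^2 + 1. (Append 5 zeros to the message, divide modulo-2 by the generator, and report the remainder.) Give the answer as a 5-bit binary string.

Append 5 zeros: 100100100100000. Divide by 110101 (XOR where the leading bit is 1):
  pos 0: 100100 XOR 110101 = 010001
  pos 1: 100011 XOR 110101 = 010110
  pos 2: 101100 XOR 110101 = 011001
  pos 3: 110010 XOR 110101 = 000111
  pos 6: 111100 XOR 110101 = 001001
  pos 8: 100100 XOR 110101 = 010001
  pos 9: 100010 XOR 110101 = 010111
Remainder (last 5 bits) = 10111. This is the CRC / FCS.

10111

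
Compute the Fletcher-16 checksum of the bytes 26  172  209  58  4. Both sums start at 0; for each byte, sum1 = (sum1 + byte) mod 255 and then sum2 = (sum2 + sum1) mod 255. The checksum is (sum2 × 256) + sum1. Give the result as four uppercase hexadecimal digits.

Running sums (mod 255):
  after byte 0 (26): sum1=26, sum2=26
  after byte 1 (172): sum1=198, sum2=224
  after byte 2 (209): sum1=152, sum2=121
  after byte 3 (58): sum1=210, sum2=76
  after byte 4 (4): sum1=214, sum2=35
Checksum = sum2·256 + sum1 = 35·256 + 214 = 9174 = 0x23D6.

23D6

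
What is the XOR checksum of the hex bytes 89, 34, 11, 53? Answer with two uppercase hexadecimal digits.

XOR the bytes together:
  start with 0x89
  0x89 ⊕ 0x34 = 0xBD
  0xBD ⊕ 0x11 = 0xAC
  0xAC ⊕ 0x53 = 0xFF

FF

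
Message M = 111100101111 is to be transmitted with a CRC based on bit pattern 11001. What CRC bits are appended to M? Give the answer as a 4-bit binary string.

0111

Append 4 zeros: 1111001011110000. Divide by 11001 (XOR where the leading bit is 1):
  pos 0: 11110 XOR 11001 = 00111
  pos 2: 11101 XOR 11001 = 00100
  pos 4: 10001 XOR 11001 = 01000
  pos 5: 10001 XOR 11001 = 01000
  pos 6: 10001 XOR 11001 = 01000
  pos 7: 10001 XOR 11001 = 01000
  pos 8: 10000 XOR 11001 = 01001
  pos 9: 10010 XOR 11001 = 01011
  pos 10: 10110 XOR 11001 = 01111
  pos 11: 11110 XOR 11001 = 00111
Remainder (last 4 bits) = 0111. This is the CRC / FCS.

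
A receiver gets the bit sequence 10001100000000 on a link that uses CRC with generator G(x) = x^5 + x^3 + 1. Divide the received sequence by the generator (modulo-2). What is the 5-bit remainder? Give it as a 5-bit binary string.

Modulo-2 division of 10001100000000 by 101001:
  pos 0: 100011 XOR 101001 = 001010
  pos 2: 101000 XOR 101001 = 000001
  pos 7: 100000 XOR 101001 = 001001
Remainder = 10010 (nonzero — an error is detected).

10010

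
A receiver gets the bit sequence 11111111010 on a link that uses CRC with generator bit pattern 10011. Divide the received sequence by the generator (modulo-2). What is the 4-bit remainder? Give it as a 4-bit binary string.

0000

Modulo-2 division of 11111111010 by 10011:
  pos 0: 11111 XOR 10011 = 01100
  pos 1: 11001 XOR 10011 = 01010
  pos 2: 10101 XOR 10011 = 00110
  pos 4: 11010 XOR 10011 = 01001
  pos 5: 10011 XOR 10011 = 00000
Remainder = 0000 (zero — the frame passes the CRC check).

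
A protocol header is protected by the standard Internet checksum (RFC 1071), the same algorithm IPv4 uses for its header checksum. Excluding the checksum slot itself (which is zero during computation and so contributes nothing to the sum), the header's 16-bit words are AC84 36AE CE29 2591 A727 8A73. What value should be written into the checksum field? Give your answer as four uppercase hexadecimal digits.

F776

One's-complement addition (fold any carry out of bit 15 back into bit 0):
  0xAC84 + 0x36AE = 0x0E332
  0xE332 + 0xCE29 = 0x1B15B → wrap carry → 0xB15C
  0xB15C + 0x2591 = 0x0D6ED
  0xD6ED + 0xA727 = 0x17E14 → wrap carry → 0x7E15
  0x7E15 + 0x8A73 = 0x10888 → wrap carry → 0x0889
One's-complement sum = 0x0889.
Checksum = ~0x0889 & 0xFFFF = 0xF776.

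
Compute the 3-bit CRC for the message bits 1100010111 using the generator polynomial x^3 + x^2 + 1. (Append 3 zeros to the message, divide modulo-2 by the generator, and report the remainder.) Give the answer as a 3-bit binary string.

100

Append 3 zeros: 1100010111000. Divide by 1101 (XOR where the leading bit is 1):
  pos 0: 1100 XOR 1101 = 0001
  pos 3: 1010 XOR 1101 = 0111
  pos 4: 1111 XOR 1101 = 0010
  pos 6: 1011 XOR 1101 = 0110
  pos 7: 1100 XOR 1101 = 0001
Remainder (last 3 bits) = 100. This is the CRC / FCS.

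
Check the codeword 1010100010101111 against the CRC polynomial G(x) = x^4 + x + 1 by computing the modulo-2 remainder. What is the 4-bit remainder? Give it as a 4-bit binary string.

0000

Modulo-2 division of 1010100010101111 by 10011:
  pos 0: 10101 XOR 10011 = 00110
  pos 2: 11000 XOR 10011 = 01011
  pos 3: 10110 XOR 10011 = 00101
  pos 5: 10110 XOR 10011 = 00101
  pos 7: 10110 XOR 10011 = 00101
  pos 9: 10111 XOR 10011 = 00100
  pos 11: 10011 XOR 10011 = 00000
Remainder = 0000 (zero — the frame passes the CRC check).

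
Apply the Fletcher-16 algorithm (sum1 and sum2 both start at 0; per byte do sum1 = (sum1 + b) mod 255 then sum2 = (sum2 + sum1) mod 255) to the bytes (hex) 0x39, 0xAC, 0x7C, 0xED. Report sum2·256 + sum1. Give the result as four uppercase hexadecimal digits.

D150

Running sums (mod 255):
  after byte 0 (0x39): sum1=57, sum2=57
  after byte 1 (0xAC): sum1=229, sum2=31
  after byte 2 (0x7C): sum1=98, sum2=129
  after byte 3 (0xED): sum1=80, sum2=209
Checksum = sum2·256 + sum1 = 209·256 + 80 = 53584 = 0xD150.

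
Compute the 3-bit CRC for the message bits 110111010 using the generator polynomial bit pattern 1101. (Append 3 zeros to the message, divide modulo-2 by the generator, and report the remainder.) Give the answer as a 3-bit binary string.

Append 3 zeros: 110111010000. Divide by 1101 (XOR where the leading bit is 1):
  pos 0: 1101 XOR 1101 = 0000
  pos 4: 1101 XOR 1101 = 0000
Remainder (last 3 bits) = 000. This is the CRC / FCS.

000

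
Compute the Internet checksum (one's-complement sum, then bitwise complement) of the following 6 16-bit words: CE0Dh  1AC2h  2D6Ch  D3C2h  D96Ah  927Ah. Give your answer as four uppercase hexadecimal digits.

AA1B

One's-complement addition (fold any carry out of bit 15 back into bit 0):
  0xCE0D + 0x1AC2 = 0x0E8CF
  0xE8CF + 0x2D6C = 0x1163B → wrap carry → 0x163C
  0x163C + 0xD3C2 = 0x0E9FE
  0xE9FE + 0xD96A = 0x1C368 → wrap carry → 0xC369
  0xC369 + 0x927A = 0x155E3 → wrap carry → 0x55E4
One's-complement sum = 0x55E4.
Checksum = ~0x55E4 & 0xFFFF = 0xAA1B.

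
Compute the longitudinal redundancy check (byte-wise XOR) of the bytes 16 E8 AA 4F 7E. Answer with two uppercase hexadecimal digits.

65

XOR the bytes together:
  start with 0x16
  0x16 ⊕ 0xE8 = 0xFE
  0xFE ⊕ 0xAA = 0x54
  0x54 ⊕ 0x4F = 0x1B
  0x1B ⊕ 0x7E = 0x65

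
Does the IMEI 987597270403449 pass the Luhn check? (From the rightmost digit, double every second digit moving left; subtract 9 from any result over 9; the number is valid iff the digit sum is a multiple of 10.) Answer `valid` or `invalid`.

From the right, keep odd positions and double even positions (subtract 9 from any doubled value over 9):
  doubled (positions 2,4,...): 8 6 8 5 5 1 7 → sum 40
  kept (positions 1,3,...): 9 4 0 0 2 9 7 9 → sum 40
Total = 80.
80 mod 10 = 0, so the number is valid.

valid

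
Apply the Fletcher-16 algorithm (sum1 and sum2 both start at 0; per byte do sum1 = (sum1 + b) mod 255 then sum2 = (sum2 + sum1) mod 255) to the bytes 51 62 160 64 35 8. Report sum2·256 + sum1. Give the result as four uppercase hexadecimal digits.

Running sums (mod 255):
  after byte 0 (51): sum1=51, sum2=51
  after byte 1 (62): sum1=113, sum2=164
  after byte 2 (160): sum1=18, sum2=182
  after byte 3 (64): sum1=82, sum2=9
  after byte 4 (35): sum1=117, sum2=126
  after byte 5 (8): sum1=125, sum2=251
Checksum = sum2·256 + sum1 = 251·256 + 125 = 64381 = 0xFB7D.

FB7D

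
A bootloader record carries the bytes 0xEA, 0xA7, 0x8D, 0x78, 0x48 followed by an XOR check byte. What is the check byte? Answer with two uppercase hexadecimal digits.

F0

XOR the bytes together:
  start with 0xEA
  0xEA ⊕ 0xA7 = 0x4D
  0x4D ⊕ 0x8D = 0xC0
  0xC0 ⊕ 0x78 = 0xB8
  0xB8 ⊕ 0x48 = 0xF0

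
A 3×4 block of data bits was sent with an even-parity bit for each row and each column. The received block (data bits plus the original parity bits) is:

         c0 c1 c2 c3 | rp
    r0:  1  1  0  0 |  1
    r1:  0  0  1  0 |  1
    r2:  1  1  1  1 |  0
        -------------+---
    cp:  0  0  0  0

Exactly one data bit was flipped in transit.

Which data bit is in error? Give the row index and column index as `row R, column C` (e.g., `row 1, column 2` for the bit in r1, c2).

Recompute each row's even parity and compare to rp:
  r0: data parity 0, sent rp 1 → mismatch
  r1: data parity 1, sent rp 1 → ok
  r2: data parity 0, sent rp 0 → ok
Recompute each column's even parity and compare to cp:
  c0: data parity 0, sent cp 0 → ok
  c1: data parity 0, sent cp 0 → ok
  c2: data parity 0, sent cp 0 → ok
  c3: data parity 1, sent cp 0 → mismatch
Exactly one row (r0) and one column (c3) fail → the flipped bit is at their intersection.

row 0, column 3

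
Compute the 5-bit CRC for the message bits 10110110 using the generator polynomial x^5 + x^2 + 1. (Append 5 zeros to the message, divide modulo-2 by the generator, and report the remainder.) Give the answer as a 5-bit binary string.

11011

Append 5 zeros: 1011011000000. Divide by 100101 (XOR where the leading bit is 1):
  pos 0: 101101 XOR 100101 = 001000
  pos 2: 100010 XOR 100101 = 000111
  pos 5: 111000 XOR 100101 = 011101
  pos 6: 111010 XOR 100101 = 011111
  pos 7: 111110 XOR 100101 = 011011
Remainder (last 5 bits) = 11011. This is the CRC / FCS.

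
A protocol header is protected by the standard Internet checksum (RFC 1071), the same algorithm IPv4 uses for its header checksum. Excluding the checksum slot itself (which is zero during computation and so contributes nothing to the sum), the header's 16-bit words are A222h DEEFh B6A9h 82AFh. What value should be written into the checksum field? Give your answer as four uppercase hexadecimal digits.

One's-complement addition (fold any carry out of bit 15 back into bit 0):
  0xA222 + 0xDEEF = 0x18111 → wrap carry → 0x8112
  0x8112 + 0xB6A9 = 0x137BB → wrap carry → 0x37BC
  0x37BC + 0x82AF = 0x0BA6B
One's-complement sum = 0xBA6B.
Checksum = ~0xBA6B & 0xFFFF = 0x4594.

4594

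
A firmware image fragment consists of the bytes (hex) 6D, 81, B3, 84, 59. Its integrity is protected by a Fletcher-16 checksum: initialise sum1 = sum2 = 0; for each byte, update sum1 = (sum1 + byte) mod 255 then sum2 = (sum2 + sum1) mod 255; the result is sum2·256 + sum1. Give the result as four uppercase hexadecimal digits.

Running sums (mod 255):
  after byte 0 (6D): sum1=109, sum2=109
  after byte 1 (81): sum1=238, sum2=92
  after byte 2 (B3): sum1=162, sum2=254
  after byte 3 (84): sum1=39, sum2=38
  after byte 4 (59): sum1=128, sum2=166
Checksum = sum2·256 + sum1 = 166·256 + 128 = 42624 = 0xA680.

A680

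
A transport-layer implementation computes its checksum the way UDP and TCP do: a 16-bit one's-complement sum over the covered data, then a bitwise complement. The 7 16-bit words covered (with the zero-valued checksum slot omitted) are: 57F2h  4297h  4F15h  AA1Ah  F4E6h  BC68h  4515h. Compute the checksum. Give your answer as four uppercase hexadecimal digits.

One's-complement addition (fold any carry out of bit 15 back into bit 0):
  0x57F2 + 0x4297 = 0x09A89
  0x9A89 + 0x4F15 = 0x0E99E
  0xE99E + 0xAA1A = 0x193B8 → wrap carry → 0x93B9
  0x93B9 + 0xF4E6 = 0x1889F → wrap carry → 0x88A0
  0x88A0 + 0xBC68 = 0x14508 → wrap carry → 0x4509
  0x4509 + 0x4515 = 0x08A1E
One's-complement sum = 0x8A1E.
Checksum = ~0x8A1E & 0xFFFF = 0x75E1.

75E1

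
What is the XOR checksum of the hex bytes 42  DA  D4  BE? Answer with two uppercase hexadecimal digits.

XOR the bytes together:
  start with 0x42
  0x42 ⊕ 0xDA = 0x98
  0x98 ⊕ 0xD4 = 0x4C
  0x4C ⊕ 0xBE = 0xF2

F2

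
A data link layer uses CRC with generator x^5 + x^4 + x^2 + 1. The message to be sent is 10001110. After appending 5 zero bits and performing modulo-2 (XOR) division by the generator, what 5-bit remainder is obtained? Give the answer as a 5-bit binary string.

Append 5 zeros: 1000111000000. Divide by 110101 (XOR where the leading bit is 1):
  pos 0: 100011 XOR 110101 = 010110
  pos 1: 101101 XOR 110101 = 011000
  pos 2: 110000 XOR 110101 = 000101
  pos 5: 101000 XOR 110101 = 011101
  pos 6: 111010 XOR 110101 = 001111
Remainder (last 5 bits) = 11110. This is the CRC / FCS.

11110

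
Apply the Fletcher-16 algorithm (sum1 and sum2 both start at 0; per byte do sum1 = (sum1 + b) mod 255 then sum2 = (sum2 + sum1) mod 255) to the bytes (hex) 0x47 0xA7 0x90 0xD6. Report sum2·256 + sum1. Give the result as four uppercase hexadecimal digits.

Running sums (mod 255):
  after byte 0 (0x47): sum1=71, sum2=71
  after byte 1 (0xA7): sum1=238, sum2=54
  after byte 2 (0x90): sum1=127, sum2=181
  after byte 3 (0xD6): sum1=86, sum2=12
Checksum = sum2·256 + sum1 = 12·256 + 86 = 3158 = 0x0C56.

0C56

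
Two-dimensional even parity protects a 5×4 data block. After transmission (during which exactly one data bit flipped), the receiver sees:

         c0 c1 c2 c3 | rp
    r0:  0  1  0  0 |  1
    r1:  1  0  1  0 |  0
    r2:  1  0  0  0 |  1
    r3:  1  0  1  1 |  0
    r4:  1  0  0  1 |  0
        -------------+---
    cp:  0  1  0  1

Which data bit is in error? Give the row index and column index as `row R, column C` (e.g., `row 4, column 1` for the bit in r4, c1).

row 3, column 3

Recompute each row's even parity and compare to rp:
  r0: data parity 1, sent rp 1 → ok
  r1: data parity 0, sent rp 0 → ok
  r2: data parity 1, sent rp 1 → ok
  r3: data parity 1, sent rp 0 → mismatch
  r4: data parity 0, sent rp 0 → ok
Recompute each column's even parity and compare to cp:
  c0: data parity 0, sent cp 0 → ok
  c1: data parity 1, sent cp 1 → ok
  c2: data parity 0, sent cp 0 → ok
  c3: data parity 0, sent cp 1 → mismatch
Exactly one row (r3) and one column (c3) fail → the flipped bit is at their intersection.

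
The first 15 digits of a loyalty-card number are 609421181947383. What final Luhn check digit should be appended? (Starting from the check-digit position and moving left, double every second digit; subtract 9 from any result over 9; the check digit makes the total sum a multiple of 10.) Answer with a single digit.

3

Partial digits right→left: 3 8 3 7 4 9 1 8 1 1 2 4 9 0 6
Double every second digit counting from the check-digit position (so the 1st, 3rd, 5th, ... of the partial from the right).
  doubled (with −9 where >9): 6 6 8 2 2 4 9 3 → sum 40
  kept as-is: 8 7 9 8 1 4 0 → sum 37
Total = 40 + 37 = 77.
Check digit = (10 − (77 mod 10)) mod 10 = 3.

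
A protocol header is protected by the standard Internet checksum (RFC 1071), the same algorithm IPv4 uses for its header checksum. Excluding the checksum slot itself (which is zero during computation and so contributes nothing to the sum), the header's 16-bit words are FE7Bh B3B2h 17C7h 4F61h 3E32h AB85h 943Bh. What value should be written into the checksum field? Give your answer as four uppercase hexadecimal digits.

One's-complement addition (fold any carry out of bit 15 back into bit 0):
  0xFE7B + 0xB3B2 = 0x1B22D → wrap carry → 0xB22E
  0xB22E + 0x17C7 = 0x0C9F5
  0xC9F5 + 0x4F61 = 0x11956 → wrap carry → 0x1957
  0x1957 + 0x3E32 = 0x05789
  0x5789 + 0xAB85 = 0x1030E → wrap carry → 0x030F
  0x030F + 0x943B = 0x0974A
One's-complement sum = 0x974A.
Checksum = ~0x974A & 0xFFFF = 0x68B5.

68B5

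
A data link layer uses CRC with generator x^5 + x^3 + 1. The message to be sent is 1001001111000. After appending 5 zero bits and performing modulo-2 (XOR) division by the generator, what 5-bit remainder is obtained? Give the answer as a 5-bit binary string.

Append 5 zeros: 100100111100000000. Divide by 101001 (XOR where the leading bit is 1):
  pos 0: 100100 XOR 101001 = 001101
  pos 2: 110111 XOR 101001 = 011110
  pos 3: 111101 XOR 101001 = 010100
  pos 4: 101001 XOR 101001 = 000000
Remainder (last 5 bits) = 00000. This is the CRC / FCS.

00000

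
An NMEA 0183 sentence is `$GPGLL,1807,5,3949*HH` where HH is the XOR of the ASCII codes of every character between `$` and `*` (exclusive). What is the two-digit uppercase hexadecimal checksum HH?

XOR the ASCII codes of the payload characters:
  'G' = 0x47 → acc = 0x47
  'P' = 0x50 → acc = 0x17
  'G' = 0x47 → acc = 0x50
  'L' = 0x4C → acc = 0x1C
  'L' = 0x4C → acc = 0x50
  ',' = 0x2C → acc = 0x7C
  '1' = 0x31 → acc = 0x4D
  '8' = 0x38 → acc = 0x75
  '0' = 0x30 → acc = 0x45
  '7' = 0x37 → acc = 0x72
  ',' = 0x2C → acc = 0x5E
  '5' = 0x35 → acc = 0x6B
  ',' = 0x2C → acc = 0x47
  '3' = 0x33 → acc = 0x74
  '9' = 0x39 → acc = 0x4D
  '4' = 0x34 → acc = 0x79
  '9' = 0x39 → acc = 0x40
Checksum = 0x40.

40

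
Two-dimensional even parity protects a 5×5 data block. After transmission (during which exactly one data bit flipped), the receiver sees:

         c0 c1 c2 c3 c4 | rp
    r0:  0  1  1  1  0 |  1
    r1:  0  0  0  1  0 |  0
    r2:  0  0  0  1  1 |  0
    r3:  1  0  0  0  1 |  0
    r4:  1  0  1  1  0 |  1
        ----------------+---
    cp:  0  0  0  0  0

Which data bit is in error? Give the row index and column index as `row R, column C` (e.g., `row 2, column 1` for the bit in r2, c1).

Recompute each row's even parity and compare to rp:
  r0: data parity 1, sent rp 1 → ok
  r1: data parity 1, sent rp 0 → mismatch
  r2: data parity 0, sent rp 0 → ok
  r3: data parity 0, sent rp 0 → ok
  r4: data parity 1, sent rp 1 → ok
Recompute each column's even parity and compare to cp:
  c0: data parity 0, sent cp 0 → ok
  c1: data parity 1, sent cp 0 → mismatch
  c2: data parity 0, sent cp 0 → ok
  c3: data parity 0, sent cp 0 → ok
  c4: data parity 0, sent cp 0 → ok
Exactly one row (r1) and one column (c1) fail → the flipped bit is at their intersection.

row 1, column 1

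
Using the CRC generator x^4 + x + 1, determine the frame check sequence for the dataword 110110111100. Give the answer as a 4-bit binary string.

0001

Append 4 zeros: 1101101111000000. Divide by 10011 (XOR where the leading bit is 1):
  pos 0: 11011 XOR 10011 = 01000
  pos 1: 10000 XOR 10011 = 00011
  pos 4: 11111 XOR 10011 = 01100
  pos 5: 11001 XOR 10011 = 01010
  pos 6: 10100 XOR 10011 = 00111
  pos 8: 11100 XOR 10011 = 01111
  pos 9: 11110 XOR 10011 = 01101
  pos 10: 11010 XOR 10011 = 01001
  pos 11: 10010 XOR 10011 = 00001
Remainder (last 4 bits) = 0001. This is the CRC / FCS.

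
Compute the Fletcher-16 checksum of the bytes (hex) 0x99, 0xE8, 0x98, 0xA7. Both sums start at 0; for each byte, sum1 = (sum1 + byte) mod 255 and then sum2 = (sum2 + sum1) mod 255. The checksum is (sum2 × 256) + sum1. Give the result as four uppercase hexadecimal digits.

Running sums (mod 255):
  after byte 0 (0x99): sum1=153, sum2=153
  after byte 1 (0xE8): sum1=130, sum2=28
  after byte 2 (0x98): sum1=27, sum2=55
  after byte 3 (0xA7): sum1=194, sum2=249
Checksum = sum2·256 + sum1 = 249·256 + 194 = 63938 = 0xF9C2.

F9C2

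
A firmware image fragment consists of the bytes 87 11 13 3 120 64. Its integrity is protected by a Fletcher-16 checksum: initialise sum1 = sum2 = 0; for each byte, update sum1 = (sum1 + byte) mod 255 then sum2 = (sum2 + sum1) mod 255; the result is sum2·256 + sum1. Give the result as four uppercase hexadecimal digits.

Running sums (mod 255):
  after byte 0 (87): sum1=87, sum2=87
  after byte 1 (11): sum1=98, sum2=185
  after byte 2 (13): sum1=111, sum2=41
  after byte 3 (3): sum1=114, sum2=155
  after byte 4 (120): sum1=234, sum2=134
  after byte 5 (64): sum1=43, sum2=177
Checksum = sum2·256 + sum1 = 177·256 + 43 = 45355 = 0xB12B.

B12B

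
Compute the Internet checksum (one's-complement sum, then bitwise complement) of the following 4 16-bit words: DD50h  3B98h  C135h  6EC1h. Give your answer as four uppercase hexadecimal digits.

B71F

One's-complement addition (fold any carry out of bit 15 back into bit 0):
  0xDD50 + 0x3B98 = 0x118E8 → wrap carry → 0x18E9
  0x18E9 + 0xC135 = 0x0DA1E
  0xDA1E + 0x6EC1 = 0x148DF → wrap carry → 0x48E0
One's-complement sum = 0x48E0.
Checksum = ~0x48E0 & 0xFFFF = 0xB71F.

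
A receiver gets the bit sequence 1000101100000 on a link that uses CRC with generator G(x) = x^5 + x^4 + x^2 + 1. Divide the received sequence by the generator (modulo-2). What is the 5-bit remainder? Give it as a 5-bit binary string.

00000

Modulo-2 division of 1000101100000 by 110101:
  pos 0: 100010 XOR 110101 = 010111
  pos 1: 101111 XOR 110101 = 011010
  pos 2: 110101 XOR 110101 = 000000
Remainder = 00000 (zero — the frame passes the CRC check).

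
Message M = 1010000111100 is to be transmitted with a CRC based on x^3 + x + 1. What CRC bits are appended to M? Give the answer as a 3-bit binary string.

Append 3 zeros: 1010000111100000. Divide by 1011 (XOR where the leading bit is 1):
  pos 0: 1010 XOR 1011 = 0001
  pos 3: 1000 XOR 1011 = 0011
  pos 5: 1111 XOR 1011 = 0100
  pos 6: 1001 XOR 1011 = 0010
  pos 8: 1010 XOR 1011 = 0001
  pos 11: 1000 XOR 1011 = 0011
Remainder (last 3 bits) = 110. This is the CRC / FCS.

110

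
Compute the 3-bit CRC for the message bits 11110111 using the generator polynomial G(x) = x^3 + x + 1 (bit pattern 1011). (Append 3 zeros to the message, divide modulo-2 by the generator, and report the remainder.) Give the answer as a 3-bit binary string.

Append 3 zeros: 11110111000. Divide by 1011 (XOR where the leading bit is 1):
  pos 0: 1111 XOR 1011 = 0100
  pos 1: 1000 XOR 1011 = 0011
  pos 3: 1111 XOR 1011 = 0100
  pos 4: 1001 XOR 1011 = 0010
  pos 6: 1000 XOR 1011 = 0011
Remainder (last 3 bits) = 110. This is the CRC / FCS.

110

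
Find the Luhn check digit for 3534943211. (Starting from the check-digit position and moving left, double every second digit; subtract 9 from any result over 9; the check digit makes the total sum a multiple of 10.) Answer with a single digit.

8

Partial digits right→left: 1 1 2 3 4 9 4 3 5 3
Double every second digit counting from the check-digit position (so the 1st, 3rd, 5th, ... of the partial from the right).
  doubled (with −9 where >9): 2 4 8 8 1 → sum 23
  kept as-is: 1 3 9 3 3 → sum 19
Total = 23 + 19 = 42.
Check digit = (10 − (42 mod 10)) mod 10 = 8.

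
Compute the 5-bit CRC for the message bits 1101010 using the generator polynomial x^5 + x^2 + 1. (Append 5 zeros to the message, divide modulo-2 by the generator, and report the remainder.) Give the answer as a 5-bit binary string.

Append 5 zeros: 110101000000. Divide by 100101 (XOR where the leading bit is 1):
  pos 0: 110101 XOR 100101 = 010000
  pos 1: 100000 XOR 100101 = 000101
  pos 4: 101000 XOR 100101 = 001101
  pos 6: 110100 XOR 100101 = 010001
Remainder (last 5 bits) = 10001. This is the CRC / FCS.

10001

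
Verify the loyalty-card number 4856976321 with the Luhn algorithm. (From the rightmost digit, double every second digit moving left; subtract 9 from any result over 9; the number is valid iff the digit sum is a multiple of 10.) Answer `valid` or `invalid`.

valid

From the right, keep odd positions and double even positions (subtract 9 from any doubled value over 9):
  doubled (positions 2,4,...): 4 3 9 1 8 → sum 25
  kept (positions 1,3,...): 1 3 7 6 8 → sum 25
Total = 50.
50 mod 10 = 0, so the number is valid.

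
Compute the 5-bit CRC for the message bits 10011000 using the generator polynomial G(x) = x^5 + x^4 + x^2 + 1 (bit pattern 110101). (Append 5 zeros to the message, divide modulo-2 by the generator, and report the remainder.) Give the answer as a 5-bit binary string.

10011

Append 5 zeros: 1001100000000. Divide by 110101 (XOR where the leading bit is 1):
  pos 0: 100110 XOR 110101 = 010011
  pos 1: 100110 XOR 110101 = 010011
  pos 2: 100110 XOR 110101 = 010011
  pos 3: 100110 XOR 110101 = 010011
  pos 4: 100110 XOR 110101 = 010011
  pos 5: 100110 XOR 110101 = 010011
  pos 6: 100110 XOR 110101 = 010011
  pos 7: 100110 XOR 110101 = 010011
Remainder (last 5 bits) = 10011. This is the CRC / FCS.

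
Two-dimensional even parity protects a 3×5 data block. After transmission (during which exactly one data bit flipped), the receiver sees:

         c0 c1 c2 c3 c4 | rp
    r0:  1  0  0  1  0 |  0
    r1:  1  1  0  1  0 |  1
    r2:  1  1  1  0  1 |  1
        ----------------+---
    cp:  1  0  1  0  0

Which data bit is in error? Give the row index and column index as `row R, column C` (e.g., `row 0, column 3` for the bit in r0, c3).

row 2, column 4

Recompute each row's even parity and compare to rp:
  r0: data parity 0, sent rp 0 → ok
  r1: data parity 1, sent rp 1 → ok
  r2: data parity 0, sent rp 1 → mismatch
Recompute each column's even parity and compare to cp:
  c0: data parity 1, sent cp 1 → ok
  c1: data parity 0, sent cp 0 → ok
  c2: data parity 1, sent cp 1 → ok
  c3: data parity 0, sent cp 0 → ok
  c4: data parity 1, sent cp 0 → mismatch
Exactly one row (r2) and one column (c4) fail → the flipped bit is at their intersection.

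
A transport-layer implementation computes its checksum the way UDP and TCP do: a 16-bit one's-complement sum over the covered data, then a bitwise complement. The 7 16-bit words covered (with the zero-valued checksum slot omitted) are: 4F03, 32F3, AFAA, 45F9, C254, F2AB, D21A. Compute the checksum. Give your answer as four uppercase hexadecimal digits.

One's-complement addition (fold any carry out of bit 15 back into bit 0):
  0x4F03 + 0x32F3 = 0x081F6
  0x81F6 + 0xAFAA = 0x131A0 → wrap carry → 0x31A1
  0x31A1 + 0x45F9 = 0x0779A
  0x779A + 0xC254 = 0x139EE → wrap carry → 0x39EF
  0x39EF + 0xF2AB = 0x12C9A → wrap carry → 0x2C9B
  0x2C9B + 0xD21A = 0x0FEB5
One's-complement sum = 0xFEB5.
Checksum = ~0xFEB5 & 0xFFFF = 0x014A.

014A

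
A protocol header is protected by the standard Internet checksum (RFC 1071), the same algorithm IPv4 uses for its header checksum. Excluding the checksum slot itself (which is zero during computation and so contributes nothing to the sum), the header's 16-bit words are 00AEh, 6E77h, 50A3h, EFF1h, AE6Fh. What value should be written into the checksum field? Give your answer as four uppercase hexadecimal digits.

One's-complement addition (fold any carry out of bit 15 back into bit 0):
  0x00AE + 0x6E77 = 0x06F25
  0x6F25 + 0x50A3 = 0x0BFC8
  0xBFC8 + 0xEFF1 = 0x1AFB9 → wrap carry → 0xAFBA
  0xAFBA + 0xAE6F = 0x15E29 → wrap carry → 0x5E2A
One's-complement sum = 0x5E2A.
Checksum = ~0x5E2A & 0xFFFF = 0xA1D5.

A1D5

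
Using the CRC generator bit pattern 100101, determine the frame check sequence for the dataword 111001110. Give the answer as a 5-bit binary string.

00110

Append 5 zeros: 11100111000000. Divide by 100101 (XOR where the leading bit is 1):
  pos 0: 111001 XOR 100101 = 011100
  pos 1: 111001 XOR 100101 = 011100
  pos 2: 111001 XOR 100101 = 011100
  pos 3: 111000 XOR 100101 = 011101
  pos 4: 111010 XOR 100101 = 011111
  pos 5: 111110 XOR 100101 = 011011
  pos 6: 110110 XOR 100101 = 010011
  pos 7: 100110 XOR 100101 = 000011
Remainder (last 5 bits) = 00110. This is the CRC / FCS.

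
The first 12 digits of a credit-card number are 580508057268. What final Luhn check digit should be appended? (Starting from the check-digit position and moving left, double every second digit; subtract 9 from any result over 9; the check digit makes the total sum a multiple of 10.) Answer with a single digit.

Partial digits right→left: 8 6 2 7 5 0 8 0 5 0 8 5
Double every second digit counting from the check-digit position (so the 1st, 3rd, 5th, ... of the partial from the right).
  doubled (with −9 where >9): 7 4 1 7 1 7 → sum 27
  kept as-is: 6 7 0 0 0 5 → sum 18
Total = 27 + 18 = 45.
Check digit = (10 − (45 mod 10)) mod 10 = 5.

5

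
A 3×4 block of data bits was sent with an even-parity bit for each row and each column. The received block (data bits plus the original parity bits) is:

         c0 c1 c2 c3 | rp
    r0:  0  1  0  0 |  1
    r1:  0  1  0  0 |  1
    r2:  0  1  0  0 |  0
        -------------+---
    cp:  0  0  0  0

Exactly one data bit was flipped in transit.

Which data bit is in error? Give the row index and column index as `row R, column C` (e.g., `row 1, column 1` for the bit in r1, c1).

row 2, column 1

Recompute each row's even parity and compare to rp:
  r0: data parity 1, sent rp 1 → ok
  r1: data parity 1, sent rp 1 → ok
  r2: data parity 1, sent rp 0 → mismatch
Recompute each column's even parity and compare to cp:
  c0: data parity 0, sent cp 0 → ok
  c1: data parity 1, sent cp 0 → mismatch
  c2: data parity 0, sent cp 0 → ok
  c3: data parity 0, sent cp 0 → ok
Exactly one row (r2) and one column (c1) fail → the flipped bit is at their intersection.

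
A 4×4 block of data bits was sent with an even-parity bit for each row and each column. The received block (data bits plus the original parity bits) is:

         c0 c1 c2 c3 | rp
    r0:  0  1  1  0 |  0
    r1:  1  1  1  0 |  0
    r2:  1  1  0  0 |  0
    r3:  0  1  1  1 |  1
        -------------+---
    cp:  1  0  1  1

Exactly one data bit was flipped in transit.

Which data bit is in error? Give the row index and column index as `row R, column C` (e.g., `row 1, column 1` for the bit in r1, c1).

row 1, column 0

Recompute each row's even parity and compare to rp:
  r0: data parity 0, sent rp 0 → ok
  r1: data parity 1, sent rp 0 → mismatch
  r2: data parity 0, sent rp 0 → ok
  r3: data parity 1, sent rp 1 → ok
Recompute each column's even parity and compare to cp:
  c0: data parity 0, sent cp 1 → mismatch
  c1: data parity 0, sent cp 0 → ok
  c2: data parity 1, sent cp 1 → ok
  c3: data parity 1, sent cp 1 → ok
Exactly one row (r1) and one column (c0) fail → the flipped bit is at their intersection.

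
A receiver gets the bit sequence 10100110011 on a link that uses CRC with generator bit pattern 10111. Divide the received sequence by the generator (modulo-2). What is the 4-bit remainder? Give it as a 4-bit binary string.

Modulo-2 division of 10100110011 by 10111:
  pos 0: 10100 XOR 10111 = 00011
  pos 3: 11110 XOR 10111 = 01001
  pos 4: 10010 XOR 10111 = 00101
  pos 6: 10111 XOR 10111 = 00000
Remainder = 0000 (zero — the frame passes the CRC check).

0000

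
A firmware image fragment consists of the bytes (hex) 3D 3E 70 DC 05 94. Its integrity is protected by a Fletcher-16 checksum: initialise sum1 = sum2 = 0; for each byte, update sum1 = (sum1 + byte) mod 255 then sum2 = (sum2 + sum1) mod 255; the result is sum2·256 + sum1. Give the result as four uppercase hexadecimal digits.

Running sums (mod 255):
  after byte 0 (3D): sum1=61, sum2=61
  after byte 1 (3E): sum1=123, sum2=184
  after byte 2 (70): sum1=235, sum2=164
  after byte 3 (DC): sum1=200, sum2=109
  after byte 4 (05): sum1=205, sum2=59
  after byte 5 (94): sum1=98, sum2=157
Checksum = sum2·256 + sum1 = 157·256 + 98 = 40290 = 0x9D62.

9D62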